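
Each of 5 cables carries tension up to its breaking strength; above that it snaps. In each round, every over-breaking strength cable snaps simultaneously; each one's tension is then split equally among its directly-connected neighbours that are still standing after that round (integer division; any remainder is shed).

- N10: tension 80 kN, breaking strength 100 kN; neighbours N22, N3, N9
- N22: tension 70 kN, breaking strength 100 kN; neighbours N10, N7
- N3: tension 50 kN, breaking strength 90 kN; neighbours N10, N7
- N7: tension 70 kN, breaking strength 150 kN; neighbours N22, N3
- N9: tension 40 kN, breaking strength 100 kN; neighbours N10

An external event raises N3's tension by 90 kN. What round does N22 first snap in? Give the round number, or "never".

3

Round 1 — N3 at 140 > 90. N3 snaps.
  N3 sheds 140 kN to N10, N7: 70 each.
    N10: 80+70 = 150 > 100
    N7: 70+70 = 140 ≤ 150
Round 2 — N10 snaps.
  N10 sheds 150 kN to N22, N9: 75 each.
    N22: 70+75 = 145 > 100
    N9: 40+75 = 115 > 100
Round 3 — N22, N9 snap.
  N22 sheds 145 kN to N7: 145 each.
    N7: 140+145 = 285 > 150
  N9 sheds 115 kN: no online neighbours, lost.
Round 4 — N7 snaps.
  N7 sheds 285 kN: no online neighbours, lost.
No further breaks.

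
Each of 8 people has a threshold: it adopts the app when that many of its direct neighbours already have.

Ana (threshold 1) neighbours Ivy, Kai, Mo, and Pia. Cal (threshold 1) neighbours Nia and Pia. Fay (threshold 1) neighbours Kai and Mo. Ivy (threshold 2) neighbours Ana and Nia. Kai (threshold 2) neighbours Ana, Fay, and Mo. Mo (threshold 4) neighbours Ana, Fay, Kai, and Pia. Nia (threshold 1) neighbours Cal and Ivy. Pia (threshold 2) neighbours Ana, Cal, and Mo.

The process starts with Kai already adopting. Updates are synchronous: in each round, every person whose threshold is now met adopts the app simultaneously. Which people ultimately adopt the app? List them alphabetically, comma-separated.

Round 1 — Kai adopts the app (initial).
Round 2 — checking thresholds:
  Ana: 1 of 4 neighbours ≥ 1, adopts the app.
  Fay: 1 of 2 neighbours ≥ 1, adopts the app.
  Mo: 1 of 4 neighbours < 4, holds.
Round 3 — no new adoptions; cascade stops.

Ana, Fay, Kai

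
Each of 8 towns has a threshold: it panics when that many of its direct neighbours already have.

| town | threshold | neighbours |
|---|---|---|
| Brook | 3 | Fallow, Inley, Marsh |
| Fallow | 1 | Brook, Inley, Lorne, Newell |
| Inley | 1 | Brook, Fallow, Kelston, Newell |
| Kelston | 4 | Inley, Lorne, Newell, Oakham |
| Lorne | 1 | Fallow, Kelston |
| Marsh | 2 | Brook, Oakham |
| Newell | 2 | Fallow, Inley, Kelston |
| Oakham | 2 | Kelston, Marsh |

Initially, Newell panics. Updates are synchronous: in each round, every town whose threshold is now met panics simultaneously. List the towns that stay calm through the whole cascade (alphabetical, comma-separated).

Round 1 — Newell panics (initial).
Round 2 — checking thresholds:
  Fallow: 1 of 4 neighbours ≥ 1, panics.
  Inley: 1 of 4 neighbours ≥ 1, panics.
  Kelston: 1 of 4 neighbours < 4, below threshold.
Round 3 — checking thresholds:
  Brook: 2 of 3 neighbours < 3, below threshold.
  Kelston: 2 of 4 neighbours < 4, below threshold.
  Lorne: 1 of 2 neighbours ≥ 1, panics.
Round 4 — no new panics; cascade stops.

Brook, Kelston, Marsh, Oakham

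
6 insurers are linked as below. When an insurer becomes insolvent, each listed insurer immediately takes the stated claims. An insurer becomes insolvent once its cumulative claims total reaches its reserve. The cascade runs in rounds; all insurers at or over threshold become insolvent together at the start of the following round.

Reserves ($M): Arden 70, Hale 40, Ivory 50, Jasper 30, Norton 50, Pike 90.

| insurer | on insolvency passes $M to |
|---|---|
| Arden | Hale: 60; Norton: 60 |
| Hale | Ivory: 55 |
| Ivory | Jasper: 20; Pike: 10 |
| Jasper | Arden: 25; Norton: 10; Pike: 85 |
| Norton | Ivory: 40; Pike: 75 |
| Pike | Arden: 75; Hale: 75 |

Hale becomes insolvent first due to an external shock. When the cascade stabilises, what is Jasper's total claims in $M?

Round 1 — Hale becomes insolvent (initial).
  Ivory: +55 → 55 ≥ 50
Round 2 — Ivory becomes insolvent.
  Jasper: +20 → 20 < 30
  Pike: +10 → 10 < 90
No further insolvencies.

20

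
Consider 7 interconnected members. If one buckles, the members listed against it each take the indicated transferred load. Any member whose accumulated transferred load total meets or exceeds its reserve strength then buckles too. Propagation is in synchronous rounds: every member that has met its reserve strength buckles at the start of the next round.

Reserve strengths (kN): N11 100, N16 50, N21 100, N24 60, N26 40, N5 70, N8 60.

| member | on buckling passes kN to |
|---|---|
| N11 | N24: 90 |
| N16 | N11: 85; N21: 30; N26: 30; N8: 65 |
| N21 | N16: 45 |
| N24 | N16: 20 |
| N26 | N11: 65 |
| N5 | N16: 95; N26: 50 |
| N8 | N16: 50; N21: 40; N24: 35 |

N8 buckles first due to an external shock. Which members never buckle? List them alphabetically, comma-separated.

N11, N21, N24, N26, N5

Round 1 — N8 buckles (initial).
  N16: +50 → 50 ≥ 50
  N21: +40 → 40 < 100
  N24: +35 → 35 < 60
Round 2 — N16 buckles.
  N11: +85 → 85 < 100
  N21: +30 → 70 < 100
  N26: +30 → 30 < 40
No further bucklings.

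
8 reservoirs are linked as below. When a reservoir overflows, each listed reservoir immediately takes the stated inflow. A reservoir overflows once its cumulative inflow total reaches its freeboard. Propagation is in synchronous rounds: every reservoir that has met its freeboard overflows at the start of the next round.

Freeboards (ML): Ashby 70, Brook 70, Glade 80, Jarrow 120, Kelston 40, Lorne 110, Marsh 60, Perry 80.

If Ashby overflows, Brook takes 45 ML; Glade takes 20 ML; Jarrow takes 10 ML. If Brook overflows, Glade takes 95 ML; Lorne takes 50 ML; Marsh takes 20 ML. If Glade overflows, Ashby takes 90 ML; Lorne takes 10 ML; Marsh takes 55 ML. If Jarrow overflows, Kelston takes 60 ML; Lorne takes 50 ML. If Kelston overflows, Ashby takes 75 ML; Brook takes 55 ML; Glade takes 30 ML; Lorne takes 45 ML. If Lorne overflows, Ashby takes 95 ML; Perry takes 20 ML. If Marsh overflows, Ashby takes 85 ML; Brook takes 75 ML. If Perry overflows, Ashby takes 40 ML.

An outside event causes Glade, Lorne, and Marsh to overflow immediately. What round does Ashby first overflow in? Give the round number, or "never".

2

Round 1 — Glade, Lorne, Marsh overflow (initial).
  Ashby: +90+95+85 → 270 ≥ 70
  Brook: +75 → 75 ≥ 70
  Perry: +20 → 20 < 80
Round 2 — Ashby, Brook overflow.
  Jarrow: +10 → 10 < 120
No further overflows.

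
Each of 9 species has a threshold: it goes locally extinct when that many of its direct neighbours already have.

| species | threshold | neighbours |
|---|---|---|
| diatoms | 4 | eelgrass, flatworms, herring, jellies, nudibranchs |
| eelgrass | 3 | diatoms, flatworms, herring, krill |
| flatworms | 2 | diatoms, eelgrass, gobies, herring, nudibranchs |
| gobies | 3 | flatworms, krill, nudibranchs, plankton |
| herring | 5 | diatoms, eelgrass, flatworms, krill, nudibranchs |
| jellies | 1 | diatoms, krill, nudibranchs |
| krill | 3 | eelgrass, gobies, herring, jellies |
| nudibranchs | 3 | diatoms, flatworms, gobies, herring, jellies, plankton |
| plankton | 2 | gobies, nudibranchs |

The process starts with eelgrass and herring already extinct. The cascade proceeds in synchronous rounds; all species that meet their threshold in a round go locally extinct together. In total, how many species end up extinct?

3

Round 1 — eelgrass, herring go locally extinct (initial).
Round 2 — checking thresholds:
  diatoms: 2 of 5 neighbours < 4, holds.
  flatworms: 2 of 5 neighbours ≥ 2, goes locally extinct.
  krill: 2 of 4 neighbours < 3, holds.
  nudibranchs: 1 of 6 neighbours < 3, holds.
Round 3 — no new extinctions; cascade stops.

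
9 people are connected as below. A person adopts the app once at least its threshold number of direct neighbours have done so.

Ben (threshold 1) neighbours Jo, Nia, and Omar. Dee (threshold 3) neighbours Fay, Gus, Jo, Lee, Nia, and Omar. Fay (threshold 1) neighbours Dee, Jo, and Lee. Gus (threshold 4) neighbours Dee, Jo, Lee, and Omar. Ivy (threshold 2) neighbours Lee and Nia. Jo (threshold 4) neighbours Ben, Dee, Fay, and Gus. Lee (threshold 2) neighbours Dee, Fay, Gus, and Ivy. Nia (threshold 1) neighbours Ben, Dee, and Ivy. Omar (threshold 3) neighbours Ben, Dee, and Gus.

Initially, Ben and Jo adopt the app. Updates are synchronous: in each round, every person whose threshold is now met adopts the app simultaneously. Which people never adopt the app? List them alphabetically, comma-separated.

Round 1 — Ben, Jo adopt the app (initial).
Round 2 — checking thresholds:
  Dee: 1 of 6 neighbours < 3, not yet.
  Fay: 1 of 3 neighbours ≥ 1, adopts the app.
  Gus: 1 of 4 neighbours < 4, not yet.
  Nia: 1 of 3 neighbours ≥ 1, adopts the app.
  Omar: 1 of 3 neighbours < 3, not yet.
Round 3 — checking thresholds:
  Dee: 3 of 6 neighbours ≥ 3, adopts the app.
  Gus: 1 of 4 neighbours < 4, not yet.
  Ivy: 1 of 2 neighbours < 2, not yet.
  Lee: 1 of 4 neighbours < 2, not yet.
  Omar: 1 of 3 neighbours < 3, not yet.
Round 4 — checking thresholds:
  Gus: 2 of 4 neighbours < 4, not yet.
  Ivy: 1 of 2 neighbours < 2, not yet.
  Lee: 2 of 4 neighbours ≥ 2, adopts the app.
  Omar: 2 of 3 neighbours < 3, not yet.
Round 5 — checking thresholds:
  Gus: 3 of 4 neighbours < 4, not yet.
  Ivy: 2 of 2 neighbours ≥ 2, adopts the app.
  Omar: 2 of 3 neighbours < 3, not yet.
Round 6 — no new adoptions; cascade stops.

Gus, Omar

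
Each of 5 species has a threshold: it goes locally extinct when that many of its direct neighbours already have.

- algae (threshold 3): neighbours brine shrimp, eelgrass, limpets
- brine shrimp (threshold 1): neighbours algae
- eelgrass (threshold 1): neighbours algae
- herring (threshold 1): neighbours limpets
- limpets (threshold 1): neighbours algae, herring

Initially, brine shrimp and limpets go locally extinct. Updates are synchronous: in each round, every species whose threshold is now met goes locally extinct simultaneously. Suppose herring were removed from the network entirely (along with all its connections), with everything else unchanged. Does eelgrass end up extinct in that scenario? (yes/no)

With herring removed:
Round 1 — brine shrimp, limpets go locally extinct (initial).
Round 2 — no new extinctions; cascade stops.

no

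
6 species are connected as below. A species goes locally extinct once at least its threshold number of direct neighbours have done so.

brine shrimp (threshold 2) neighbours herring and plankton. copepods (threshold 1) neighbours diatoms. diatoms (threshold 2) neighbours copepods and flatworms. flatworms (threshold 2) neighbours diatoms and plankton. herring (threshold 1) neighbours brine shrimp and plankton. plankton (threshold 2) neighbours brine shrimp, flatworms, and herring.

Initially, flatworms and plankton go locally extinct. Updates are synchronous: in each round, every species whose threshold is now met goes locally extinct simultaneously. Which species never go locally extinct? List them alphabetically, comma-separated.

Round 1 — flatworms, plankton go locally extinct (initial).
Round 2 — checking thresholds:
  brine shrimp: 1 of 2 neighbours < 2, holds.
  diatoms: 1 of 2 neighbours < 2, holds.
  herring: 1 of 2 neighbours ≥ 1, goes locally extinct.
Round 3 — checking thresholds:
  brine shrimp: 2 of 2 neighbours ≥ 2, goes locally extinct.
  diatoms: 1 of 2 neighbours < 2, holds.
Round 4 — no new extinctions; cascade stops.

copepods, diatoms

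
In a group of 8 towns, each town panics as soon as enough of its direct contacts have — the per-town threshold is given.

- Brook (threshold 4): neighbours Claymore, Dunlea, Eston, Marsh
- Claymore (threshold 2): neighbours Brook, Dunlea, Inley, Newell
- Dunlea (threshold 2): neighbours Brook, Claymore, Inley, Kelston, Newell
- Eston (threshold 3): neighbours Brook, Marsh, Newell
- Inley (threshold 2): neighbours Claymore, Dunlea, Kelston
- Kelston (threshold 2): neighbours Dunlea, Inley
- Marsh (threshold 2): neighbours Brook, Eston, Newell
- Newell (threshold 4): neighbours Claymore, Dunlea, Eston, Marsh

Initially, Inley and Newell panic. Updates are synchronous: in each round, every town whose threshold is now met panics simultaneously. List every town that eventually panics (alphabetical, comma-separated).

Round 1 — Inley, Newell panic (initial).
Round 2 — checking thresholds:
  Claymore: 2 of 4 neighbours ≥ 2, panics.
  Dunlea: 2 of 5 neighbours ≥ 2, panics.
  Eston: 1 of 3 neighbours < 3, not yet.
  Kelston: 1 of 2 neighbours < 2, not yet.
  Marsh: 1 of 3 neighbours < 2, not yet.
Round 3 — checking thresholds:
  Brook: 2 of 4 neighbours < 4, not yet.
  Eston: 1 of 3 neighbours < 3, not yet.
  Kelston: 2 of 2 neighbours ≥ 2, panics.
  Marsh: 1 of 3 neighbours < 2, not yet.
Round 4 — no new panics; cascade stops.

Claymore, Dunlea, Inley, Kelston, Newell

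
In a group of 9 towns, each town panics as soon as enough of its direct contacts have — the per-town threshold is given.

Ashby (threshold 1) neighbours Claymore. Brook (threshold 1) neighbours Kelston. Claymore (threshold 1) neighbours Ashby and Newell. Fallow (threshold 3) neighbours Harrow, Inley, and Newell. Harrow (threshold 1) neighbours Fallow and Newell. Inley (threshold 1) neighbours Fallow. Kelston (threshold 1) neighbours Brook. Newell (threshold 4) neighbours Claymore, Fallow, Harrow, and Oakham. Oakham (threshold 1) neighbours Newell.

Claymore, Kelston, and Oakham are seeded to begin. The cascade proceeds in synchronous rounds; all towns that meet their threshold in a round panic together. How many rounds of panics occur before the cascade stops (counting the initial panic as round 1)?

Round 1 — Claymore, Kelston, Oakham panic (initial).
Round 2 — checking thresholds:
  Ashby: 1 of 1 neighbours ≥ 1, panics.
  Brook: 1 of 1 neighbours ≥ 1, panics.
  Newell: 2 of 4 neighbours < 4, holds.
Round 3 — no new panics; cascade stops.

2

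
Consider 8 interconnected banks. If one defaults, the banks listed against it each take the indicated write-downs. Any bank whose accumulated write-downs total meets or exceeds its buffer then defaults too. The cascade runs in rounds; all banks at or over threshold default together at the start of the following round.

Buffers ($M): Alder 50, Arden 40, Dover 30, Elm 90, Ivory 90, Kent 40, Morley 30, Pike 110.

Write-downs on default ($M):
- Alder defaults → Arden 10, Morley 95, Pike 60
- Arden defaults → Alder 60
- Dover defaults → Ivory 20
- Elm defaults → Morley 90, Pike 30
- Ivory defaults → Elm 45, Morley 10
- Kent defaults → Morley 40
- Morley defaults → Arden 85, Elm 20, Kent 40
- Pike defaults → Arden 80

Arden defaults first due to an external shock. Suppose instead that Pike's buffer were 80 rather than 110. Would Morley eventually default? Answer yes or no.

yes

With Pike's buffer at 80:
Round 1 — Arden defaults (initial).
  Alder: +60 → 60 ≥ 50
Round 2 — Alder defaults.
  Morley: +95 → 95 ≥ 30
  Pike: +60 → 60 < 80
Round 3 — Morley defaults.
  Elm: +20 → 20 < 90
  Kent: +40 → 40 ≥ 40
Round 4 — Kent defaults.
No further defaults.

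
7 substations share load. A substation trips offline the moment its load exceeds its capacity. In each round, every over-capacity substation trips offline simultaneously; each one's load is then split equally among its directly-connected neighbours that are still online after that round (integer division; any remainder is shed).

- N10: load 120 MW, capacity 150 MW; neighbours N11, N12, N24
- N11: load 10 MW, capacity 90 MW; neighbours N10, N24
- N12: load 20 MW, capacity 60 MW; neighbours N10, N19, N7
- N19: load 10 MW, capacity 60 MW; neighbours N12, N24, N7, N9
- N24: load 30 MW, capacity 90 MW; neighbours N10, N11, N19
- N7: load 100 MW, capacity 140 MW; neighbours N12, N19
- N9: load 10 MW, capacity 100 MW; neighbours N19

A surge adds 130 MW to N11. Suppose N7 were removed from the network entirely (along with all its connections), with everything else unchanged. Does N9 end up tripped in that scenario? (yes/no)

With N7 removed:
Round 1 — N11 at 140 > 90. N11 trips offline.
  N11 sheds 140 MW to N10, N24: 70 each.
    N10: 120+70 = 190 > 150
    N24: 30+70 = 100 > 90
Round 2 — N10, N24 trip offline.
  N10 sheds 190 MW to N12: 190 each.
    N12: 20+190 = 210 > 60
  N24 sheds 100 MW to N19: 100 each.
    N19: 10+100 = 110 > 60
Round 3 — N12, N19 trip offline.
  N12 sheds 210 MW: no online neighbours, lost.
  N19 sheds 110 MW to N9: 110 each.
    N9: 10+110 = 120 > 100
Round 4 — N9 trips offline.
  N9 sheds 120 MW: no online neighbours, lost.
No further trips.

yes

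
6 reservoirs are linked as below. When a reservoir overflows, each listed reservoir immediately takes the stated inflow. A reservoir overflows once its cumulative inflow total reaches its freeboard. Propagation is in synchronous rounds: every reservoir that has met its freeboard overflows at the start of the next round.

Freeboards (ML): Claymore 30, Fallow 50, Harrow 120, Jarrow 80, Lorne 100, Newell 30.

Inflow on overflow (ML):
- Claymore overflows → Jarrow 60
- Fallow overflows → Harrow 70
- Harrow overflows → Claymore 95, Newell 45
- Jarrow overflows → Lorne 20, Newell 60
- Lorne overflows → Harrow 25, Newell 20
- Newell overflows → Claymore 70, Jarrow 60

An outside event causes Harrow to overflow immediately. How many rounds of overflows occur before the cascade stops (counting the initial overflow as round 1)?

3

Round 1 — Harrow overflows (initial).
  Claymore: +95 → 95 ≥ 30
  Newell: +45 → 45 ≥ 30
Round 2 — Claymore, Newell overflow.
  Jarrow: +60+60 → 120 ≥ 80
Round 3 — Jarrow overflows.
  Lorne: +20 → 20 < 100
No further overflows.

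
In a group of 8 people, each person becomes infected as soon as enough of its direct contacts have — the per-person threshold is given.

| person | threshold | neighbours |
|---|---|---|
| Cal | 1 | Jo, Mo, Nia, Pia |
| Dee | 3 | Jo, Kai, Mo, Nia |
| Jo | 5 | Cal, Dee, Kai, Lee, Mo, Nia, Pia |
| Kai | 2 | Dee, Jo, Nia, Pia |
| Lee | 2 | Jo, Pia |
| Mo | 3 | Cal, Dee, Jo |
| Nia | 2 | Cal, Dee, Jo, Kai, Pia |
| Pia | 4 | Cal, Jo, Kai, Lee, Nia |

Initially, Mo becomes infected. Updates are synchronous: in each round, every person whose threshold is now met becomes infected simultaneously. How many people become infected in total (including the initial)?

Round 1 — Mo becomes infected (initial).
Round 2 — checking thresholds:
  Cal: 1 of 4 neighbours ≥ 1, becomes infected.
  Dee: 1 of 4 neighbours < 3, not yet.
  Jo: 1 of 7 neighbours < 5, not yet.
Round 3 — no new infections; cascade stops.

2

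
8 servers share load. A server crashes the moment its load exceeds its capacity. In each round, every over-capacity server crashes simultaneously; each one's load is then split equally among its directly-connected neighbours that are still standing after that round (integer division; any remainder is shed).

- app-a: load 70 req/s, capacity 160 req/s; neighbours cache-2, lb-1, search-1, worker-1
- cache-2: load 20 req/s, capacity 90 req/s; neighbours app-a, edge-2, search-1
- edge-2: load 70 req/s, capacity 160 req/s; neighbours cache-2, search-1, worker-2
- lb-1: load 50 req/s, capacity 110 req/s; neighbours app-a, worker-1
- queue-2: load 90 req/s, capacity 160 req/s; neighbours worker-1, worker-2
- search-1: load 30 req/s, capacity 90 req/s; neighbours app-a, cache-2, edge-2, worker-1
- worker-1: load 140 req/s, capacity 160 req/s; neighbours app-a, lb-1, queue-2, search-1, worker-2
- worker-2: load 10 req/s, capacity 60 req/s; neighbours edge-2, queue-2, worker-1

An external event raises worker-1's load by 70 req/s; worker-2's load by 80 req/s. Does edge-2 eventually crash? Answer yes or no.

Round 1 — worker-1 at 210 > 160; worker-2 at 90 > 60. worker-1, worker-2 crash.
  worker-1 sheds 210 req/s to app-a, lb-1, queue-2, search-1: 52 each (2 lost).
    app-a: 70+52 = 122 ≤ 160
    lb-1: 50+52 = 102 ≤ 110
    queue-2: 90+52 = 142 ≤ 160
    search-1: 30+52 = 82 ≤ 90
  worker-2 sheds 90 req/s to edge-2, queue-2: 45 each.
    edge-2: 70+45 = 115 ≤ 160
    queue-2: 142+45 = 187 > 160
Round 2 — queue-2 crashes.
  queue-2 sheds 187 req/s: no online neighbours, lost.
No further crashes.

no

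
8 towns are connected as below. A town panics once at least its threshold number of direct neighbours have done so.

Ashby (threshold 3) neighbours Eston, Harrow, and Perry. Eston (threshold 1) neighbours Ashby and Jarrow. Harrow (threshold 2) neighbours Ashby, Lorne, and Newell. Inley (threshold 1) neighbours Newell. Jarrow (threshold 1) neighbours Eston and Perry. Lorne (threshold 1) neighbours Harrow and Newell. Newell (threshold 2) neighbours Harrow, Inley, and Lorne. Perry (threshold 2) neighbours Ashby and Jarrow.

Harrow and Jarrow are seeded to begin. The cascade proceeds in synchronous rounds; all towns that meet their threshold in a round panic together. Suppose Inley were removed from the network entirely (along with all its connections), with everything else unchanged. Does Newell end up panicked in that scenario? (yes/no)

With Inley removed:
Round 1 — Harrow, Jarrow panic (initial).
Round 2 — checking thresholds:
  Ashby: 1 of 3 neighbours < 3, below threshold.
  Eston: 1 of 2 neighbours ≥ 1, panics.
  Lorne: 1 of 2 neighbours ≥ 1, panics.
  Newell: 1 of 2 neighbours < 2, below threshold.
  Perry: 1 of 2 neighbours < 2, below threshold.
Round 3 — checking thresholds:
  Ashby: 2 of 3 neighbours < 3, below threshold.
  Newell: 2 of 2 neighbours ≥ 2, panics.
  Perry: 1 of 2 neighbours < 2, below threshold.
Round 4 — no new panics; cascade stops.

yes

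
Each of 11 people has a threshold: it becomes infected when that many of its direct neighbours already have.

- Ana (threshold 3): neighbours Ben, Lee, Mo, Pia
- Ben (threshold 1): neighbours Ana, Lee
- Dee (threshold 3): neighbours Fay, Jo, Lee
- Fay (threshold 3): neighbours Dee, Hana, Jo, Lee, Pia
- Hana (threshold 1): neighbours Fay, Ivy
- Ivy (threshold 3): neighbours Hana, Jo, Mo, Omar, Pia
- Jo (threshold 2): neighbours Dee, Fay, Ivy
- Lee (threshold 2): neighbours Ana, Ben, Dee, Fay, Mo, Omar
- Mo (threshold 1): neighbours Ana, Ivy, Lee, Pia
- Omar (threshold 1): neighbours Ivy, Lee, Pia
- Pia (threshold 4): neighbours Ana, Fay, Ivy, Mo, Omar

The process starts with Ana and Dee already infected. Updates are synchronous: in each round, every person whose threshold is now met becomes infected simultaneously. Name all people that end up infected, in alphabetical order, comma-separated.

Ana, Ben, Dee, Lee, Mo, Omar

Round 1 — Ana, Dee become infected (initial).
Round 2 — checking thresholds:
  Ben: 1 of 2 neighbours ≥ 1, becomes infected.
  Fay: 1 of 5 neighbours < 3, not yet.
  Jo: 1 of 3 neighbours < 2, not yet.
  Lee: 2 of 6 neighbours ≥ 2, becomes infected.
  Mo: 1 of 4 neighbours ≥ 1, becomes infected.
  Pia: 1 of 5 neighbours < 4, not yet.
Round 3 — checking thresholds:
  Fay: 2 of 5 neighbours < 3, not yet.
  Ivy: 1 of 5 neighbours < 3, not yet.
  Jo: 1 of 3 neighbours < 2, not yet.
  Omar: 1 of 3 neighbours ≥ 1, becomes infected.
  Pia: 2 of 5 neighbours < 4, not yet.
Round 4 — no new infections; cascade stops.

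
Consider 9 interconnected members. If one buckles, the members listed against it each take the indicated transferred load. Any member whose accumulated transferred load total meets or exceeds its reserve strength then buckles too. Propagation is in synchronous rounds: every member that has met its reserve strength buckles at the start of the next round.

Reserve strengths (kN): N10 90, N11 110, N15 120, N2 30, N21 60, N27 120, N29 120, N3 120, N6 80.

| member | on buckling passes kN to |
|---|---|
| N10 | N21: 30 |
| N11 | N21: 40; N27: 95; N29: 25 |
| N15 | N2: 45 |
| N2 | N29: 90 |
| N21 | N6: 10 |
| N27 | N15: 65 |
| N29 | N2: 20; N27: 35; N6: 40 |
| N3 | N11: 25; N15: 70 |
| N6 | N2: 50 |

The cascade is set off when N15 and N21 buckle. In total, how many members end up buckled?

Round 1 — N15, N21 buckle (initial).
  N2: +45 → 45 ≥ 30
  N6: +10 → 10 < 80
Round 2 — N2 buckles.
  N29: +90 → 90 < 120
No further bucklings.

3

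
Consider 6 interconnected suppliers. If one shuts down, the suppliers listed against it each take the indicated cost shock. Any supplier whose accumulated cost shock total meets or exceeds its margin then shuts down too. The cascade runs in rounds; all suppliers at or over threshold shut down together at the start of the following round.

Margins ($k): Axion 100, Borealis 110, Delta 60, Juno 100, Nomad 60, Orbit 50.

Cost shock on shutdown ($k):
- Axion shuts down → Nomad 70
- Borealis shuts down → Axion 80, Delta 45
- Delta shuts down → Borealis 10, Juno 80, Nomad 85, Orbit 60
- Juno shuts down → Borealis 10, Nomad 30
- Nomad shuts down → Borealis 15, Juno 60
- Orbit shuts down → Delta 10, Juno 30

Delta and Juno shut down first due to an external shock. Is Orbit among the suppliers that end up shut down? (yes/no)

Round 1 — Delta, Juno shut down (initial).
  Borealis: +10+10 → 20 < 110
  Nomad: +85+30 → 115 ≥ 60
  Orbit: +60 → 60 ≥ 50
Round 2 — Nomad, Orbit shut down.
  Borealis: +15 → 35 < 110
No further shutdowns.

yes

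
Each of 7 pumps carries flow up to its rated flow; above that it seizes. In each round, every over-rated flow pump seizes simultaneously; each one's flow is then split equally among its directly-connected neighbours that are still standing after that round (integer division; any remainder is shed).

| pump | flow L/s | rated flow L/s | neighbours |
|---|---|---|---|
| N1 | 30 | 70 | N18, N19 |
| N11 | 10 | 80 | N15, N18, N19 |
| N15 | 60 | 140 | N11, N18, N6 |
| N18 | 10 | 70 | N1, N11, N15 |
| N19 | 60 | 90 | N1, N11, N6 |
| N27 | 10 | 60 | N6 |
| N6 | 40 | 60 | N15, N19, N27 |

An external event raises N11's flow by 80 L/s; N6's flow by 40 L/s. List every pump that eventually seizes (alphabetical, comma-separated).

Round 1 — N11 at 90 > 80; N6 at 80 > 60. N11, N6 seize.
  N11 sheds 90 L/s to N15, N18, N19: 30 each.
    N15: 60+30 = 90 ≤ 140
    N18: 10+30 = 40 ≤ 70
    N19: 60+30 = 90 ≤ 90
  N6 sheds 80 L/s to N15, N19, N27: 26 each (2 lost).
    N15: 90+26 = 116 ≤ 140
    N19: 90+26 = 116 > 90
    N27: 10+26 = 36 ≤ 60
Round 2 — N19 seizes.
  N19 sheds 116 L/s to N1: 116 each.
    N1: 30+116 = 146 > 70
Round 3 — N1 seizes.
  N1 sheds 146 L/s to N18: 146 each.
    N18: 40+146 = 186 > 70
Round 4 — N18 seizes.
  N18 sheds 186 L/s to N15: 186 each.
    N15: 116+186 = 302 > 140
Round 5 — N15 seizes.
  N15 sheds 302 L/s: no online neighbours, lost.
No further seizures.

N1, N11, N15, N18, N19, N6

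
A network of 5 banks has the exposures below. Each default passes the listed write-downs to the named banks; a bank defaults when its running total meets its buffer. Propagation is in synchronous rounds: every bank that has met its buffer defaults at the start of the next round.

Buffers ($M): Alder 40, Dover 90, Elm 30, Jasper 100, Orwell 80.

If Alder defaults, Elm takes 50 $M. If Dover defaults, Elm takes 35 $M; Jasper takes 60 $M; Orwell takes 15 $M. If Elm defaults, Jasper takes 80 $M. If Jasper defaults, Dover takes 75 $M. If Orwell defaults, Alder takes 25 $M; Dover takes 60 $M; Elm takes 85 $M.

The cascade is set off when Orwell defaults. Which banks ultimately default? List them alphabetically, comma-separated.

Round 1 — Orwell defaults (initial).
  Alder: +25 → 25 < 40
  Dover: +60 → 60 < 90
  Elm: +85 → 85 ≥ 30
Round 2 — Elm defaults.
  Jasper: +80 → 80 < 100
No further defaults.

Elm, Orwell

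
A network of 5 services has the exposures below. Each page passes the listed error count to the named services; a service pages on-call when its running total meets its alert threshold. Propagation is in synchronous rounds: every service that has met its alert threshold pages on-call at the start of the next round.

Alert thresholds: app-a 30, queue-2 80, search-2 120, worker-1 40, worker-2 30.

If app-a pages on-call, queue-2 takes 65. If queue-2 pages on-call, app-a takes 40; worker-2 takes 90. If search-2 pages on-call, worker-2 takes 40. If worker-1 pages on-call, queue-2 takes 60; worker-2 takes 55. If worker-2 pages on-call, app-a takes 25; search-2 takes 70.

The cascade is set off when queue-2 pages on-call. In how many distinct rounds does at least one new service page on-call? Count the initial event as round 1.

2

Round 1 — queue-2 pages on-call (initial).
  app-a: +40 → 40 ≥ 30
  worker-2: +90 → 90 ≥ 30
Round 2 — app-a, worker-2 page on-call.
  search-2: +70 → 70 < 120
No further pages.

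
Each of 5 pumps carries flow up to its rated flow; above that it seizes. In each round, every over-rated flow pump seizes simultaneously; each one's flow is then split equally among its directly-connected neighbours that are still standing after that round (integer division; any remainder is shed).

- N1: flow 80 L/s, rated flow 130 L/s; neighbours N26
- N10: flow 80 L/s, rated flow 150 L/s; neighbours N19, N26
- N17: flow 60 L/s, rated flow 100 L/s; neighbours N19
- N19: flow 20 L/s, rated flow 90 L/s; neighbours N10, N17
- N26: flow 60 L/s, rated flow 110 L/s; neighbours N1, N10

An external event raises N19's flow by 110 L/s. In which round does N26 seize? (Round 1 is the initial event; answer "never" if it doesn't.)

Round 1 — N19 at 130 > 90. N19 seizes.
  N19 sheds 130 L/s to N10, N17: 65 each.
    N10: 80+65 = 145 ≤ 150
    N17: 60+65 = 125 > 100
Round 2 — N17 seizes.
  N17 sheds 125 L/s: no online neighbours, lost.
No further seizures.

never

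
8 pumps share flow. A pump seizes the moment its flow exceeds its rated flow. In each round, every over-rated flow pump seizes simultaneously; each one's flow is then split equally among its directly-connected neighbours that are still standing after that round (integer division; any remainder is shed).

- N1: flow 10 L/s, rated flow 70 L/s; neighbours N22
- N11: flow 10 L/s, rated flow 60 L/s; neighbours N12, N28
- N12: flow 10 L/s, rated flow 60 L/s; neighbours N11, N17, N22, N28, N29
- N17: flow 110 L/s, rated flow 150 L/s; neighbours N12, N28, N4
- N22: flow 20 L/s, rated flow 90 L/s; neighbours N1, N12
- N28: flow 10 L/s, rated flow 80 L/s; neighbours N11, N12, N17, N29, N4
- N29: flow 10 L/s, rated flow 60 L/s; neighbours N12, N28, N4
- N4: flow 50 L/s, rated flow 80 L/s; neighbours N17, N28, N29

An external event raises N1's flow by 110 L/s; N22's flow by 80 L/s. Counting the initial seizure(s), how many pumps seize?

3

Round 1 — N1 at 120 > 70; N22 at 100 > 90. N1, N22 seize.
  N1 sheds 120 L/s: no online neighbours, lost.
  N22 sheds 100 L/s to N12: 100 each.
    N12: 10+100 = 110 > 60
Round 2 — N12 seizes.
  N12 sheds 110 L/s to N11, N17, N28, N29: 27 each (2 lost).
    N11: 10+27 = 37 ≤ 60
    N17: 110+27 = 137 ≤ 150
    N28: 10+27 = 37 ≤ 80
    N29: 10+27 = 37 ≤ 60
No further seizures.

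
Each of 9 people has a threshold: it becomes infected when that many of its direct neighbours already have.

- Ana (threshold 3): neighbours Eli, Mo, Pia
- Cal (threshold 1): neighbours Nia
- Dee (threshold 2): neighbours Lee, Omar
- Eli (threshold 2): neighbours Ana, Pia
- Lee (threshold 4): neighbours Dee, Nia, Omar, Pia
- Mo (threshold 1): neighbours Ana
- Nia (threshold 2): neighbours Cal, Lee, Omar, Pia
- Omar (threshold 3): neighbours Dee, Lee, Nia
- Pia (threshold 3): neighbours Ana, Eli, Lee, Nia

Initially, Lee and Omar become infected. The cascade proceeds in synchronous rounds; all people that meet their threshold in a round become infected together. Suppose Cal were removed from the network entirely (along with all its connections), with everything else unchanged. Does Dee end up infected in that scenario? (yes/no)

yes

With Cal removed:
Round 1 — Lee, Omar become infected (initial).
Round 2 — checking thresholds:
  Dee: 2 of 2 neighbours ≥ 2, becomes infected.
  Nia: 2 of 3 neighbours ≥ 2, becomes infected.
  Pia: 1 of 4 neighbours < 3, not yet.
Round 3 — no new infections; cascade stops.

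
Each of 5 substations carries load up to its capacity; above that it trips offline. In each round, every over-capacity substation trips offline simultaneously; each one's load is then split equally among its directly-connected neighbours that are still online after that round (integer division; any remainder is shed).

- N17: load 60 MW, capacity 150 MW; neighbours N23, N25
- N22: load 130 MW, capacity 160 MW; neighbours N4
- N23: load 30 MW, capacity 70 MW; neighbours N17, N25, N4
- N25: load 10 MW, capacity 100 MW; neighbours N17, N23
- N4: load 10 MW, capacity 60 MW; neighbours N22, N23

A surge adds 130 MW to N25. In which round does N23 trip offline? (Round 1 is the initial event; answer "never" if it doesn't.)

2

Round 1 — N25 at 140 > 100. N25 trips offline.
  N25 sheds 140 MW to N17, N23: 70 each.
    N17: 60+70 = 130 ≤ 150
    N23: 30+70 = 100 > 70
Round 2 — N23 trips offline.
  N23 sheds 100 MW to N17, N4: 50 each.
    N17: 130+50 = 180 > 150
    N4: 10+50 = 60 ≤ 60
Round 3 — N17 trips offline.
  N17 sheds 180 MW: no online neighbours, lost.
No further trips.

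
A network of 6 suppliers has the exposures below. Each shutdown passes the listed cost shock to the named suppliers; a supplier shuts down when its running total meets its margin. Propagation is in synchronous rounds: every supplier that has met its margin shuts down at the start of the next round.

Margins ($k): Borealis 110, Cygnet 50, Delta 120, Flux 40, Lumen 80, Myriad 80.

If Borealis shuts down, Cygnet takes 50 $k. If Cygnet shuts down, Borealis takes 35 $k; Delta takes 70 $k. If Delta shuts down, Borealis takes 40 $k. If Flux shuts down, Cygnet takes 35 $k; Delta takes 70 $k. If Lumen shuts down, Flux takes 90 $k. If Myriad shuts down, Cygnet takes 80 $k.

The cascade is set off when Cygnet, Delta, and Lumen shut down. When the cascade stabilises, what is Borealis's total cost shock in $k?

75

Round 1 — Cygnet, Delta, Lumen shut down (initial).
  Borealis: +35+40 → 75 < 110
  Flux: +90 → 90 ≥ 40
Round 2 — Flux shuts down.
No further shutdowns.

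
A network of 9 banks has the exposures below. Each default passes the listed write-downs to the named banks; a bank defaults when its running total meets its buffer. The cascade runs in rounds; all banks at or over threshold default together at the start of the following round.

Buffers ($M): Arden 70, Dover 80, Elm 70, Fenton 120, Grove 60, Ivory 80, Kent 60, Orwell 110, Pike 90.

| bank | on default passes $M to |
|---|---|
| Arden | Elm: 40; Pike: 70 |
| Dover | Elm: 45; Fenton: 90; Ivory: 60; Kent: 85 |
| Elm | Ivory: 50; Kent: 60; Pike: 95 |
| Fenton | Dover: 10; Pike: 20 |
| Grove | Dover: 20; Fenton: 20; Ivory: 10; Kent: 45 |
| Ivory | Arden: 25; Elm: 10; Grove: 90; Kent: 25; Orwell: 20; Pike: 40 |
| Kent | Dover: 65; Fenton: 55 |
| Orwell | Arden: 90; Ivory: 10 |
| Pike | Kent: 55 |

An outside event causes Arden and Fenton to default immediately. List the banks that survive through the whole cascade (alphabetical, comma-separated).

Round 1 — Arden, Fenton default (initial).
  Dover: +10 → 10 < 80
  Elm: +40 → 40 < 70
  Pike: +70+20 → 90 ≥ 90
Round 2 — Pike defaults.
  Kent: +55 → 55 < 60
No further defaults.

Dover, Elm, Grove, Ivory, Kent, Orwell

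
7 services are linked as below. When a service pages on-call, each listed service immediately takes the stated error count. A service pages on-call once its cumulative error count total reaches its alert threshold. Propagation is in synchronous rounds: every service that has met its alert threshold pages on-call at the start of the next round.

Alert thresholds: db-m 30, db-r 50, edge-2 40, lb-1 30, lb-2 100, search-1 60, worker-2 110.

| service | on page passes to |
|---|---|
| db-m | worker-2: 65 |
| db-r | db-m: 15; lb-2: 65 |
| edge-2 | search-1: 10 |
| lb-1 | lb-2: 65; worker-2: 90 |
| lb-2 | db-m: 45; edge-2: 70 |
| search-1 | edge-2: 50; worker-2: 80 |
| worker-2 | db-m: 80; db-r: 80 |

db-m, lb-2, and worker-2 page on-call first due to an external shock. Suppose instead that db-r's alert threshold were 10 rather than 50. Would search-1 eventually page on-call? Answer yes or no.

no

With db-r's alert threshold at 10:
Round 1 — db-m, lb-2, worker-2 page on-call (initial).
  db-r: +80 → 80 ≥ 10
  edge-2: +70 → 70 ≥ 40
Round 2 — db-r, edge-2 page on-call.
  search-1: +10 → 10 < 60
No further pages.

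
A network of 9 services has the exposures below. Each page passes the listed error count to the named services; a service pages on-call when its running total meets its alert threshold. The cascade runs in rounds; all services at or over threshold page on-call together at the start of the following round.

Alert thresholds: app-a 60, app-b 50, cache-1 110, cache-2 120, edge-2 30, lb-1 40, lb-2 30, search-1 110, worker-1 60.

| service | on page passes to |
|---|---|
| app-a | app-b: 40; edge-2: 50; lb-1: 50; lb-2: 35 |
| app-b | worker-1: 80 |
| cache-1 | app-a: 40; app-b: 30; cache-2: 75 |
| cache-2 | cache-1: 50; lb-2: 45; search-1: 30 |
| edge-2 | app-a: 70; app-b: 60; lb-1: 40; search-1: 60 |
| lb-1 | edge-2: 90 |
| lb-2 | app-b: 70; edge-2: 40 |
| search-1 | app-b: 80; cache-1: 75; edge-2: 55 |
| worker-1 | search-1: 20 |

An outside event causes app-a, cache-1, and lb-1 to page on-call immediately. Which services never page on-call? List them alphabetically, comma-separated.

cache-2, search-1

Round 1 — app-a, cache-1, lb-1 page on-call (initial).
  app-b: +40+30 → 70 ≥ 50
  cache-2: +75 → 75 < 120
  edge-2: +50+90 → 140 ≥ 30
  lb-2: +35 → 35 ≥ 30
Round 2 — app-b, edge-2, lb-2 page on-call.
  search-1: +60 → 60 < 110
  worker-1: +80 → 80 ≥ 60
Round 3 — worker-1 pages on-call.
  search-1: +20 → 80 < 110
No further pages.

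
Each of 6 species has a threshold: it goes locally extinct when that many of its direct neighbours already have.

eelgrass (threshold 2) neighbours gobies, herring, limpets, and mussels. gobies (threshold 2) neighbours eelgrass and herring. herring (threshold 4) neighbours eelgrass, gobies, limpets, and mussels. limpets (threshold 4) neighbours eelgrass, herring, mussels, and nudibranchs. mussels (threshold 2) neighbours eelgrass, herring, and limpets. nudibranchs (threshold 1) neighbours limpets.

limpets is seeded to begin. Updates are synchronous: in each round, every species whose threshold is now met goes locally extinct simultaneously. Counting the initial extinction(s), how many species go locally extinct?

2

Round 1 — limpets goes locally extinct (initial).
Round 2 — checking thresholds:
  eelgrass: 1 of 4 neighbours < 2, not yet.
  herring: 1 of 4 neighbours < 4, not yet.
  mussels: 1 of 3 neighbours < 2, not yet.
  nudibranchs: 1 of 1 neighbours ≥ 1, goes locally extinct.
Round 3 — no new extinctions; cascade stops.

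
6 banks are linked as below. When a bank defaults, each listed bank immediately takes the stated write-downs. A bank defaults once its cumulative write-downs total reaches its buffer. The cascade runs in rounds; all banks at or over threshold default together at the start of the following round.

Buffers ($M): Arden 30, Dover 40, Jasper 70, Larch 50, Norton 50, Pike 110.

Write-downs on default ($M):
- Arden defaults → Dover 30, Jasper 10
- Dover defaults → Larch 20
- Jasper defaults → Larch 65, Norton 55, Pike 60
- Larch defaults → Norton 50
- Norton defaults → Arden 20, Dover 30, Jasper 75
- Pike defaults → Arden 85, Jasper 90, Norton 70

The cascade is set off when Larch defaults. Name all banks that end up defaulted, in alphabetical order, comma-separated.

Jasper, Larch, Norton

Round 1 — Larch defaults (initial).
  Norton: +50 → 50 ≥ 50
Round 2 — Norton defaults.
  Arden: +20 → 20 < 30
  Dover: +30 → 30 < 40
  Jasper: +75 → 75 ≥ 70
Round 3 — Jasper defaults.
  Pike: +60 → 60 < 110
No further defaults.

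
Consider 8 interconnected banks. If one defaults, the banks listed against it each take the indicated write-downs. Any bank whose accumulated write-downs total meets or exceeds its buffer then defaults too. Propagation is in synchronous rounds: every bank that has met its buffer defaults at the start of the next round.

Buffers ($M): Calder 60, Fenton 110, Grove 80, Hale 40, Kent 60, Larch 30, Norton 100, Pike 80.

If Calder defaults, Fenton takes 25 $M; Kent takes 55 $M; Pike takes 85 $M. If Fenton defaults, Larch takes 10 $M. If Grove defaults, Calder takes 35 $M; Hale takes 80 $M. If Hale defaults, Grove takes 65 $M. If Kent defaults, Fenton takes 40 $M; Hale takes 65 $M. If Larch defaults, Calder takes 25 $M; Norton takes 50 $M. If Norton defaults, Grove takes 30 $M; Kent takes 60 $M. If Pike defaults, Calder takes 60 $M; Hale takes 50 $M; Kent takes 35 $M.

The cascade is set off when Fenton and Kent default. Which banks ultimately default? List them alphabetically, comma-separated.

Round 1 — Fenton, Kent default (initial).
  Hale: +65 → 65 ≥ 40
  Larch: +10 → 10 < 30
Round 2 — Hale defaults.
  Grove: +65 → 65 < 80
No further defaults.

Fenton, Hale, Kent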